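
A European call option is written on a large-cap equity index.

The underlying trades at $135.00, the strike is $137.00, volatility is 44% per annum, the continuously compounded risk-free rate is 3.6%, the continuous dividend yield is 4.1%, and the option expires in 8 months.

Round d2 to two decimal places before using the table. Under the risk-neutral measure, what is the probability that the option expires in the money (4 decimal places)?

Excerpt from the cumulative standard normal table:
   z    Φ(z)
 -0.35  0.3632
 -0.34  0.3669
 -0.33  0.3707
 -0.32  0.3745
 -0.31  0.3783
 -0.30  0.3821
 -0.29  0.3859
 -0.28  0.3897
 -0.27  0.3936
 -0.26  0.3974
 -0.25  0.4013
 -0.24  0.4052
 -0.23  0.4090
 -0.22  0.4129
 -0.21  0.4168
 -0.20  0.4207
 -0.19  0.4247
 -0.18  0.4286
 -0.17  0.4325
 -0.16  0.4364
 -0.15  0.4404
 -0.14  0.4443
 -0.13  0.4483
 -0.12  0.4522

T = 0.6667;  σ√T = 0.3593
d₁ = [ln(135/137) + (0.036 − 0.041 + 0.44²/2)·0.6667] / 0.3593 = [-0.0147 + 0.0612] / 0.3593 = 0.1294 which rounds to 0.13
d₂ = d₁ − σ√T = 0.1294 − 0.3593 = -0.2298 which rounds to -0.23
Risk-neutral Pr[S_T > K] = N(d₂) = N(-0.23) = 0.4090

0.4090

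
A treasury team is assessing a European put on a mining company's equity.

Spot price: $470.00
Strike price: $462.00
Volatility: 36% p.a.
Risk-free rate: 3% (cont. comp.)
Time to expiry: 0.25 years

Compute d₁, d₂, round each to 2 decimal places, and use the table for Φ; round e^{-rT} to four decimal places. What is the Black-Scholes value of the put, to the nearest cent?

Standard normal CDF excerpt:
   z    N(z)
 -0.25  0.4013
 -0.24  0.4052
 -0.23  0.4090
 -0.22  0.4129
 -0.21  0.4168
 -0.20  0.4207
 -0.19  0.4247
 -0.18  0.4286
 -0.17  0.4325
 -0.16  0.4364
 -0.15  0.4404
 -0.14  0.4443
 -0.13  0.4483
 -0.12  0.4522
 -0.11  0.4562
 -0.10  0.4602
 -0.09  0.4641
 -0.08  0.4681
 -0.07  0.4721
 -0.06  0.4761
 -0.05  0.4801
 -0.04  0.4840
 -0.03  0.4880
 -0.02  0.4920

T = 0.25;  σ√T = 0.1800
d₁ = [ln(470/462) + (0.03 + ½·0.36²)·0.25] / (σ√T) = (0.0172 + 0.0237) / 0.1800 = 0.2270 ≈ 0.23
d₂ = 0.2270 − 0.1800 = 0.0470 ≈ 0.05
exp(−rT) = exp(−0.03·0.25) = 0.9925
P = 462·0.9925·N(-0.05) − 470·N(-0.23) = 462·0.9925·0.4801 − 470·0.4090 = 220.1427 − 192.2300 = 27.9127

$27.91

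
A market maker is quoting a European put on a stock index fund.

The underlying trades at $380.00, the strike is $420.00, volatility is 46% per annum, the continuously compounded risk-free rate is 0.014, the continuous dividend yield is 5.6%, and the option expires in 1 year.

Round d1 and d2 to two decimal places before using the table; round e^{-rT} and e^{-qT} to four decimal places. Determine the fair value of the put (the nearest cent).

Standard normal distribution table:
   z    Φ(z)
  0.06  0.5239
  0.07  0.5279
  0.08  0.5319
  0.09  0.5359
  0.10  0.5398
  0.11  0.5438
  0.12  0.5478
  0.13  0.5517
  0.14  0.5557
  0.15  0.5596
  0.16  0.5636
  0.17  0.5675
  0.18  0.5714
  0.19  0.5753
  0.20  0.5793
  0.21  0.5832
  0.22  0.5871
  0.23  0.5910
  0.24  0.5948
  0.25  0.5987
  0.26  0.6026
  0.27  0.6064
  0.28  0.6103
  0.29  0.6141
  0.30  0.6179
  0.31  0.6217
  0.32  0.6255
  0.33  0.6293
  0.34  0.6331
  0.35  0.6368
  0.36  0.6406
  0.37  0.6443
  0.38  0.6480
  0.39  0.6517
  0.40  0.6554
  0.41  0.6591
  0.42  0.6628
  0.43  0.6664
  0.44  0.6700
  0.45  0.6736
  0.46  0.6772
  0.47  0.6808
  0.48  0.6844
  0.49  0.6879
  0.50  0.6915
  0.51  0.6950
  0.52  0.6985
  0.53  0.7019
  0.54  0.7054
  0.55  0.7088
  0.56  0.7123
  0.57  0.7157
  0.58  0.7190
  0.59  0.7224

$101.04

σ√T = 0.46·√1 = 0.4600
d₁ = [ln(380/420) + (0.014 − 0.056 + 0.46²/2)·1] / 0.4600 = [-0.1001 + 0.0638] / 0.4600 = -0.0789 ⇒ -0.08
d₂ = d₁ − σ√T = -0.0789 − 0.4600 = -0.5389 ⇒ -0.54
e^(−qT) = e^(−0.056·1) = 0.9455;  e^(−rT) = e^(−0.014·1) = 0.9861
N(−d₂) = N(0.54) = 0.7054;  N(−d₁) = N(0.08) = 0.5319
P = 420·0.9861·0.7054 − 380·0.9455·0.5319 = 292.1499 − 191.1064 = 101.0435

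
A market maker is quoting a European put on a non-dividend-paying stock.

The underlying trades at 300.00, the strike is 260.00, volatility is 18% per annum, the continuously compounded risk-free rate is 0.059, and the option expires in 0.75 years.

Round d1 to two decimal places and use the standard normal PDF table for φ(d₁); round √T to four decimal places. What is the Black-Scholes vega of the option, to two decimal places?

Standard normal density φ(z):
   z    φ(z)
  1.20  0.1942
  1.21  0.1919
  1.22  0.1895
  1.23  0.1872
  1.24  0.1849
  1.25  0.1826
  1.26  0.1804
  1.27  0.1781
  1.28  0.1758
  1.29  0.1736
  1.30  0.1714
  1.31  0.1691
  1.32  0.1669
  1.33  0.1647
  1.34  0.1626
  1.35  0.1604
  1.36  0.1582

T = 0.75;  σ√T = 0.1559
d₁ = [ln(300/260) + (0.059 + 0.18²/2)·0.75] / 0.1559 = [0.1431 + 0.0564] / 0.1559 = 1.2798 ⇒ 1.28
√T = √0.75 = 0.8660
φ(d₁) = φ(1.28) = 0.1758
vega = S·φ(d₁)·√T = 300·0.1758·0.8660 = 45.6728

45.67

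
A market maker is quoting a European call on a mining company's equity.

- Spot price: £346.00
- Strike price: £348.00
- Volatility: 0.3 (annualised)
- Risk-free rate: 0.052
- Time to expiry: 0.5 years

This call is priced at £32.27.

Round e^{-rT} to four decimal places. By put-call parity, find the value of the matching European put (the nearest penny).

exp(−rT) = exp(−0.052·0.5) = 0.9743
Put-call parity: C − P = S − K·e^(−rT) = 346 − 348·0.9743 = 346 − 339.0564 = 6.9436
P = C − (C − P) = 32.27 − (6.9436) = 25.3264

£25.33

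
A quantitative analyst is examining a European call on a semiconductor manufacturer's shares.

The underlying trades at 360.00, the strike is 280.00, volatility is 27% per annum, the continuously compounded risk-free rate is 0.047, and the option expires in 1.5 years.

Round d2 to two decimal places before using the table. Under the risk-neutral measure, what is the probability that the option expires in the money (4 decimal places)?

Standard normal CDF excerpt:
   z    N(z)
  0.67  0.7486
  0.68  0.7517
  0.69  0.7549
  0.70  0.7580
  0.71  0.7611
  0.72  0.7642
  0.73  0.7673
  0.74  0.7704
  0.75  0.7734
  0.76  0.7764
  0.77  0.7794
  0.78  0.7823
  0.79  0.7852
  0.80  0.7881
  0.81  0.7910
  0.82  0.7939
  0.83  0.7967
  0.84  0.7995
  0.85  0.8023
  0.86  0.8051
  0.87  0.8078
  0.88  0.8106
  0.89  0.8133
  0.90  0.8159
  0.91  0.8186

σ√T = 0.27 × 1.2247 = 0.3307
d₁ = [ln(360/280) + (0.047 + ½·0.27²)·1.5] / (σ√T) = (0.2513 + 0.1252) / 0.3307 = 1.1385 which rounds to 1.14
d₂ = 1.1385 − 0.3307 = 0.8078 which rounds to 0.81
Risk-neutral Pr[S_T > K] = N(d₂) = N(0.81) = 0.7910

0.7910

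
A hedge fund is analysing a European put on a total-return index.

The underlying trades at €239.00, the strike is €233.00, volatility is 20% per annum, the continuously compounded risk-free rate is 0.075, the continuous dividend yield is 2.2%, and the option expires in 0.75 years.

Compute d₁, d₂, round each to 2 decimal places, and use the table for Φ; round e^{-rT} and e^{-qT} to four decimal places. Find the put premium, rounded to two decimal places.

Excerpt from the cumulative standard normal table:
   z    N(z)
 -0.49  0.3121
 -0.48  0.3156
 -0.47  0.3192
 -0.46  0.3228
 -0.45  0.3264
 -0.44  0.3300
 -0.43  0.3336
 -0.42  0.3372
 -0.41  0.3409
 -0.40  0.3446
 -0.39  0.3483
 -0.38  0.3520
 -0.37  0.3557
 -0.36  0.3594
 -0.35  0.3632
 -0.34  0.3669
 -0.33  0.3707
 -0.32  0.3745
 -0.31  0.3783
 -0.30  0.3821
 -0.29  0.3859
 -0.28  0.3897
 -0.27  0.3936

T = 0.75;  σ√T = 0.1732
d₁ = [ln(239/233) + (0.075 − 0.022 + ½·0.2²)·0.75] / (σ√T) = (0.0254 + 0.0548) / 0.1732 = 0.4629 ≈ 0.46
d₂ = 0.4629 − 0.1732 = 0.2897 ≈ 0.29
exp(−qT) = exp(−0.022·0.75) = 0.9836;  exp(−rT) = exp(−0.075·0.75) = 0.9453
N(−d₂) = N(-0.29) = 0.3859;  N(−d₁) = N(-0.46) = 0.3228
P = 233·0.9453·0.3859 − 239·0.9836·0.3228 = 84.9964 − 75.8840 = 9.1124

€9.11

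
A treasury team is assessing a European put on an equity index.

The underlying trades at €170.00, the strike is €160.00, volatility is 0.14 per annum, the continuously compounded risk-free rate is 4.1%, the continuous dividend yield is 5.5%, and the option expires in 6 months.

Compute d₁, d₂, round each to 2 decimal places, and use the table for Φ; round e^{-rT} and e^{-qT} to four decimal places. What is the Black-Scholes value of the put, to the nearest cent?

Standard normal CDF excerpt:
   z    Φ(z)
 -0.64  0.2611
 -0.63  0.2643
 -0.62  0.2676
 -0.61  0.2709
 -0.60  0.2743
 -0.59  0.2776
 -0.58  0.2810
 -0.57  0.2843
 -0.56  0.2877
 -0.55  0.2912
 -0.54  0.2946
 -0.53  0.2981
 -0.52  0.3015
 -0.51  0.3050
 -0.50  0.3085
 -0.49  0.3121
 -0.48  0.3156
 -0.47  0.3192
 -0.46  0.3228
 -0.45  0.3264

€3.01

σ√T = 0.14 × 0.7071 = 0.0990
ln(S/K) + (r − q + σ²/2)T = ln(170/160) + (0.041 − 0.055 + 0.14²/2)·0.5 = 0.0606 − 0.0021 = 0.0585
d₁ = 0.0585 / 0.0990 = 0.5912 which rounds to 0.59
d₂ = d₁ − σ√T = 0.5912 − 0.0990 = 0.4922 which rounds to 0.49
e^(−qT) = e^(−0.055·0.5) = 0.9729;  e^(−rT) = e^(−0.041·0.5) = 0.9797
N(−d₂) = N(-0.49) = 0.3121;  N(−d₁) = N(-0.59) = 0.2776
P = 160·0.9797·0.3121 − 170·0.9729·0.2776 = 48.9223 − 45.9131 = 3.0092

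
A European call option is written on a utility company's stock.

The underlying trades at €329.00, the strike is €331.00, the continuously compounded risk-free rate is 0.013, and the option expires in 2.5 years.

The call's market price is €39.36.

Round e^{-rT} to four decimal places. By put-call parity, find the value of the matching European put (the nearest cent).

exp(−rT) = exp(−0.013·2.5) = 0.9680
Put-call parity: C − P = S − K·e^(−rT) = 329 − 331·0.9680 = 329 − 320.4080 = 8.5920
P = C − (C − P) = 39.36 − (8.5920) = 30.7680

€30.77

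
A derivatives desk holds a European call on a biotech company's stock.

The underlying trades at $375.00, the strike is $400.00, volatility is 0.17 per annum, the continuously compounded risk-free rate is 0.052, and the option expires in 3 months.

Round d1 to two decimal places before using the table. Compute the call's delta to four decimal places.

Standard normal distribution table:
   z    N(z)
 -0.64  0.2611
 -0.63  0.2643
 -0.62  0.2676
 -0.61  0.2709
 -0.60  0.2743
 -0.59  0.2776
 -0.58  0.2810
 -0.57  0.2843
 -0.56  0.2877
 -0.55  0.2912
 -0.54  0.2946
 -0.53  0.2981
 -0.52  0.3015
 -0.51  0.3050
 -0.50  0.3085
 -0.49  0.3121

T = 0.25;  σ√T = 0.0850
d₁ = [ln(375/400) + (0.052 + 0.17²/2)·0.25] / 0.0850 = [-0.0645 + 0.0166] / 0.0850 = -0.5638 → -0.56
N(d₁) = N(-0.56) = 0.2877
Δ_call = N(d₁) = 0.2877

0.2877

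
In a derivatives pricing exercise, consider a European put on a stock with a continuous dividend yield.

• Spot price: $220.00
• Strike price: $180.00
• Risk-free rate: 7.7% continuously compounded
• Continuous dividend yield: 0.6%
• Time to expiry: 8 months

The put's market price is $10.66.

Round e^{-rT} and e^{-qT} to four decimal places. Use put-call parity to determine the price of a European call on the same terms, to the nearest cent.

e^(−qT) = e^(−0.006·0.6667) = 0.9960;  e^(−rT) = e^(−0.077·0.6667) = 0.9500
Put-call parity: C − P = S·e^(−qT) − K·e^(−rT) = 220·0.9960 − 180·0.9500 = 219.1200 − 171.0000 = 48.1200
C = P + (C − P) = 10.66 + (48.1200) = 58.7800

$58.78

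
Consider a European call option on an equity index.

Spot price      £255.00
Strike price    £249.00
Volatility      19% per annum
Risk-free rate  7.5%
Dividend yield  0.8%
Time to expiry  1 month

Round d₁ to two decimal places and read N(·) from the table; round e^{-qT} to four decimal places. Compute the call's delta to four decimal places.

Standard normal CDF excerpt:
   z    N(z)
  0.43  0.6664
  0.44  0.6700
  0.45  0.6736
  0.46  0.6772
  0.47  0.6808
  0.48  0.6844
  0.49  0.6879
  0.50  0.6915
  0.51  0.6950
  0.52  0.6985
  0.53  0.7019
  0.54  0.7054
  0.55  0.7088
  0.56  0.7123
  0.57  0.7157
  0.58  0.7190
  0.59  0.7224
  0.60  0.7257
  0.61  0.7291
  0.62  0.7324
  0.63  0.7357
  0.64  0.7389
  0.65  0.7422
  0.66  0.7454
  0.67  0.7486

0.7118

σ√T = 0.19 × 0.2887 = 0.0548
d₁ = [ln(255/249) + (0.075 − 0.008 + ½·0.19²)·0.08333] / (σ√T) = (0.0238 + 0.0071) / 0.0548 = 0.5633 ⇒ 0.56
N(d₁) = N(0.56) = 0.7123
Δ_call = exp(−qT)·N(d₁) = 0.9993·0.7123 = 0.7118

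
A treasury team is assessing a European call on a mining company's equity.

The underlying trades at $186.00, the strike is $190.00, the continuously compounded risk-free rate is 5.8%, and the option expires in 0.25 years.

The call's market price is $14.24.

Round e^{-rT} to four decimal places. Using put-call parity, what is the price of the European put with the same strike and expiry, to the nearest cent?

$15.50

e^(−rT) = e^(−0.058·0.25) = 0.9856
Put-call parity: C − P = S − K·e^(−rT) = 186 − 190·0.9856 = 186 − 187.2640 = -1.2640
P = C − (C − P) = 14.24 − (-1.2640) = 15.5040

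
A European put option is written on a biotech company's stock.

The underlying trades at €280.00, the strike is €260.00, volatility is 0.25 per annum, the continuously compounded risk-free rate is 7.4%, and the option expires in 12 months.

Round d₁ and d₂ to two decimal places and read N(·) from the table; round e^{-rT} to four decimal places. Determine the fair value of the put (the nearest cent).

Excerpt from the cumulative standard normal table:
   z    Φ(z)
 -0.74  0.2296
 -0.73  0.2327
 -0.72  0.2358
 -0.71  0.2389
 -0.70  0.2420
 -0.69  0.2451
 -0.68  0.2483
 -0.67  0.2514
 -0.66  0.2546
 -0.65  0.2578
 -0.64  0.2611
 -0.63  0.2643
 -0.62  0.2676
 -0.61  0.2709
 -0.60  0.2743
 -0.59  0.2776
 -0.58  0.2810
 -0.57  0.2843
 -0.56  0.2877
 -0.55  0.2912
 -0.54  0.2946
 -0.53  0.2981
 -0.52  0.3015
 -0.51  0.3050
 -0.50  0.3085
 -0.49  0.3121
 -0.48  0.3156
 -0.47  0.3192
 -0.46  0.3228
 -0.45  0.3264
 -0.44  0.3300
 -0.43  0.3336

σ√T = 0.25 × 1.0000 = 0.2500
ln(S/K) + (r + σ²/2)T = ln(280/260) + (0.074 + 0.25²/2)·1 = 0.0741 + 0.1052 = 0.1794
d₁ = 0.1794 / 0.2500 = 0.7174 ≈ 0.72
d₂ = d₁ − σ√T = 0.7174 − 0.2500 = 0.4674 ≈ 0.47
exp(−rT) = exp(−0.074·1) = 0.9287
P = 260·0.9287·N(-0.47) − 280·N(-0.72) = 260·0.9287·0.3192 − 280·0.2358 = 77.0747 − 66.0240 = 11.0507

€11.05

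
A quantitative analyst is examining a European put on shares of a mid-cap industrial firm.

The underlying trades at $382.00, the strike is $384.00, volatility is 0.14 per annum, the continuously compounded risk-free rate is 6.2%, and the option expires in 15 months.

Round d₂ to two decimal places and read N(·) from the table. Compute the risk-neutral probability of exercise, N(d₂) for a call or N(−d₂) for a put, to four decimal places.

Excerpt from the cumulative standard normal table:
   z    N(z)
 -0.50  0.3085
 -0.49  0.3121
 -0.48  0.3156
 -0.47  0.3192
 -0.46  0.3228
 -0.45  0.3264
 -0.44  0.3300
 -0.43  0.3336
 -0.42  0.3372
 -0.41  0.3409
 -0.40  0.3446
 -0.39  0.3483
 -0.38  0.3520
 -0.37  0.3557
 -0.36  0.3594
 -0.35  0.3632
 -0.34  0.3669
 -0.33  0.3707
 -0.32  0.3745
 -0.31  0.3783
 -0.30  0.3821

0.3520

σ√T = 0.14·√1.25 = 0.1565
ln(S/K) + (r + σ²/2)T = ln(382/384) + (0.062 + 0.14²/2)·1.25 = -0.0052 + 0.0897 = 0.0845
d₁ = 0.0845 / 0.1565 = 0.5400 ≈ 0.54
d₂ = d₁ − σ√T = 0.5400 − 0.1565 = 0.3835 ≈ 0.38
Pr(exercise) under Q = N(−d₂) = N(-0.38) = 0.3520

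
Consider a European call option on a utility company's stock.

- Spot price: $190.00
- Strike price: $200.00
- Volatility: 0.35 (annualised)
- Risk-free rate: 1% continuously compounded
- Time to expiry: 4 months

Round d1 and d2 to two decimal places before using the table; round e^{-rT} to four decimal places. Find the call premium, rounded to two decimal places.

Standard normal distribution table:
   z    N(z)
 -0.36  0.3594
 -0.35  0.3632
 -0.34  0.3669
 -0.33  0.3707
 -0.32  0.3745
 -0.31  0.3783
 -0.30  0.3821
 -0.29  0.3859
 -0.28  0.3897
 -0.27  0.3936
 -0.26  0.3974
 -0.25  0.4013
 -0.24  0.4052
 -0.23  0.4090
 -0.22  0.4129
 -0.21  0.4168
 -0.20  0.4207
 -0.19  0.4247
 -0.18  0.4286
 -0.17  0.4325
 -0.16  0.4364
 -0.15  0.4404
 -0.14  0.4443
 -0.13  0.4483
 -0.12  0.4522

T = 0.3333;  σ√T = 0.2021
d₁ = [ln(190/200) + (0.01 + 0.35²/2)·0.3333] / 0.2021 = [-0.0513 + 0.0237] / 0.2021 = -0.1363 ⇒ -0.14
d₂ = d₁ − σ√T = -0.1363 − 0.2021 = -0.3384 ⇒ -0.34
e^(−rT) = e^(−0.01·0.3333) = 0.9967
N(d₁) = N(-0.14) = 0.4443;  N(d₂) = N(-0.34) = 0.3669
C = 190·0.4443 − 200·0.9967·0.3669 = 84.4170 − 73.1378 = 11.2792

$11.28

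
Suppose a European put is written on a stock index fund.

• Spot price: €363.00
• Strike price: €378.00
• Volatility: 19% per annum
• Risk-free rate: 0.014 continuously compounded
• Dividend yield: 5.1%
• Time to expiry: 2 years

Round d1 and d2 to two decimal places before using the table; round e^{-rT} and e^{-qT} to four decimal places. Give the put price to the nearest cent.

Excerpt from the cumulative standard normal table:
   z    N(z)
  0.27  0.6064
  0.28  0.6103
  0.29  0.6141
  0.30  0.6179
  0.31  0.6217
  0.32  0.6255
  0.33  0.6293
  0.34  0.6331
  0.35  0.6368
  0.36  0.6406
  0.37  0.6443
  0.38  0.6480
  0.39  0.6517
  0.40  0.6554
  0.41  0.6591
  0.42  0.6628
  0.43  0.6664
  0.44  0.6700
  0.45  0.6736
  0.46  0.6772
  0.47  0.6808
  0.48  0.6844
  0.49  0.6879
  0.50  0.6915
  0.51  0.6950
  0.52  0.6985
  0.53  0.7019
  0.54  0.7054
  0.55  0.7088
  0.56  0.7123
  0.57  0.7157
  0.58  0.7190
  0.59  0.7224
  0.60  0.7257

€60.52

σ√T = 0.19 × 1.4142 = 0.2687
d₁ = [ln(363/378) + (0.014 − 0.051 + ½·0.19²)·2] / (σ√T) = (-0.0405 − 0.0379) / 0.2687 = -0.2917 → -0.29
d₂ = -0.2917 − 0.2687 = -0.5604 → -0.56
exp(−qT) = exp(−0.051·2) = 0.9030;  exp(−rT) = exp(−0.014·2) = 0.9724
N(−d₂) = N(0.56) = 0.7123;  N(−d₁) = N(0.29) = 0.6141
P = 378·0.9724·0.7123 − 363·0.9030·0.6141 = 261.8181 − 201.2952 = 60.5229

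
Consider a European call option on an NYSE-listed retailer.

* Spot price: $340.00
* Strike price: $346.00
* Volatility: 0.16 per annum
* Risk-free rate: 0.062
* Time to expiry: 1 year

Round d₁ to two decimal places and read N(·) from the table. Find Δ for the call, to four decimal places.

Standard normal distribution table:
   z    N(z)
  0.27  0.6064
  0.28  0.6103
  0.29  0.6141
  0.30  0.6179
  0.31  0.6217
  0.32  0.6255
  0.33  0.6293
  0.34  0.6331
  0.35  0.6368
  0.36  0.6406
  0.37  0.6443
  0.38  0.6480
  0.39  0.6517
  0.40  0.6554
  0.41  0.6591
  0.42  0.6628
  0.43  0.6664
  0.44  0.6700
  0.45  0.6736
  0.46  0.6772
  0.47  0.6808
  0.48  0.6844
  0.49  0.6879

0.6406

T = 1;  σ√T = 0.1600
d₁ = [ln(340/346) + (0.062 + 0.16²/2)·1] / 0.1600 = [-0.0175 + 0.0748] / 0.1600 = 0.3582 → 0.36
N(d₁) = N(0.36) = 0.6406
Δ_call = N(d₁) = 0.6406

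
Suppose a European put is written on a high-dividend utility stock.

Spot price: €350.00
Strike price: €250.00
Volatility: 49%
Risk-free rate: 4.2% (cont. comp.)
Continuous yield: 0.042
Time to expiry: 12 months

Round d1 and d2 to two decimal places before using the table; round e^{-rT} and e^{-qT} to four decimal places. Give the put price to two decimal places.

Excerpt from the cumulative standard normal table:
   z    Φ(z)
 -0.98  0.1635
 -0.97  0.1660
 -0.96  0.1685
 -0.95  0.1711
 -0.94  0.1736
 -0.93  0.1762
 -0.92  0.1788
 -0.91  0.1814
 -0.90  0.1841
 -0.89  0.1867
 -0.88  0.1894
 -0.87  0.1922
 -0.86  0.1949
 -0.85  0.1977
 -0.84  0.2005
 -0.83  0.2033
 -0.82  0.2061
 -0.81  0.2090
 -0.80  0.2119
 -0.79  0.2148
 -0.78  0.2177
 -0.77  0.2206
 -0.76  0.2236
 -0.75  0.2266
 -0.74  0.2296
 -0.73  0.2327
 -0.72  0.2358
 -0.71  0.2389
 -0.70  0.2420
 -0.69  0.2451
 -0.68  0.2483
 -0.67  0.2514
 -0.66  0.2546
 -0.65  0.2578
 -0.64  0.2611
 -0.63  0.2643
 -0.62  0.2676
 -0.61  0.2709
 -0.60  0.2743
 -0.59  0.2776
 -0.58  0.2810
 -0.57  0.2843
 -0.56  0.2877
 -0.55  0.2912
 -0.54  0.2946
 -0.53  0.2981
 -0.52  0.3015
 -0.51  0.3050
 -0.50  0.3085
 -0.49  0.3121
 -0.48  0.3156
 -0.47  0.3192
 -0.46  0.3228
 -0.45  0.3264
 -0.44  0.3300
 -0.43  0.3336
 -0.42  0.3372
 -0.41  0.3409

€19.97

T = 1;  σ√T = 0.4900
d₁ = [ln(350/250) + (0.042 − 0.042 + ½·0.49²)·1] / (σ√T) = (0.3365 + 0.1200) / 0.4900 = 0.9317 which rounds to 0.93
d₂ = 0.9317 − 0.4900 = 0.4417 which rounds to 0.44
e^(−qT) = e^(−0.042·1) = 0.9589;  e^(−rT) = e^(−0.042·1) = 0.9589
N(−d₂) = N(-0.44) = 0.3300;  N(−d₁) = N(-0.93) = 0.1762
P = 250·0.9589·0.3300 − 350·0.9589·0.1762 = 79.1093 − 59.1354 = 19.9739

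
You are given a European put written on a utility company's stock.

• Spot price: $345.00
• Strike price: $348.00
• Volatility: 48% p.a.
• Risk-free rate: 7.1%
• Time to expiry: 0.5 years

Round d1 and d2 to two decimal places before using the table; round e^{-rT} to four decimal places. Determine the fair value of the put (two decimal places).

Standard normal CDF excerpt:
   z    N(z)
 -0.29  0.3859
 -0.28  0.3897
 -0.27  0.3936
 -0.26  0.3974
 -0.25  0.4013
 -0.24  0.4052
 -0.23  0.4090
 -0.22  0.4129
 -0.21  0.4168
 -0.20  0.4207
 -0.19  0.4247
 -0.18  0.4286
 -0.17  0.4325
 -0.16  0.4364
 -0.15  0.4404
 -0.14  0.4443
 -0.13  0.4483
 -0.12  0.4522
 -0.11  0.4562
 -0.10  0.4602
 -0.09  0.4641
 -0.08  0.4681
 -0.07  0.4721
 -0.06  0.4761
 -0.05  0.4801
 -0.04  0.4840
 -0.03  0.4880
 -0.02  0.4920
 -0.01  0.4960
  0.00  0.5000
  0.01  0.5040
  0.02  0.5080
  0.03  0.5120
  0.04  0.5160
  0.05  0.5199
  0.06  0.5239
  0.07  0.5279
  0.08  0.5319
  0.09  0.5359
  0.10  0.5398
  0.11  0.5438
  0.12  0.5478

σ√T = 0.48·√0.5 = 0.3394
d₁ = [ln(345/348) + (0.071 + 0.48²/2)·0.5] / 0.3394 = [-0.0087 + 0.0931] / 0.3394 = 0.2488 ≈ 0.25
d₂ = d₁ − σ√T = 0.2488 − 0.3394 = -0.0906 ≈ -0.09
exp(−rT) = exp(−0.071·0.5) = 0.9651
P = 348·0.9651·N(0.09) − 345·N(-0.25) = 348·0.9651·0.5359 − 345·0.4013 = 179.9846 − 138.4485 = 41.5361

$41.54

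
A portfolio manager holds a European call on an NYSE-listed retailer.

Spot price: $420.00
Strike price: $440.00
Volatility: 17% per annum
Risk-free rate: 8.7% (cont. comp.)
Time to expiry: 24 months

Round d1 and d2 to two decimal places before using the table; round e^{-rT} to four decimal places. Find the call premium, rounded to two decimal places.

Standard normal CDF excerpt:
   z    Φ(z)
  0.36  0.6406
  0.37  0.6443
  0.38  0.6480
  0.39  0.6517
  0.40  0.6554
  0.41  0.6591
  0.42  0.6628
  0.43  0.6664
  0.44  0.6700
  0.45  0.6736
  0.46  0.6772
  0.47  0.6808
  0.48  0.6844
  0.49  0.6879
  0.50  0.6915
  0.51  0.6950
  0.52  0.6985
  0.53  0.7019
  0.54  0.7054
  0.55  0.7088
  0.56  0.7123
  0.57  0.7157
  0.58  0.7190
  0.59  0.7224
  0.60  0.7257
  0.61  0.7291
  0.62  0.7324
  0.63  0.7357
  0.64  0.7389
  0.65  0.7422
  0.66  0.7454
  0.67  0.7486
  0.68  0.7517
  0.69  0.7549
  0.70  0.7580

σ√T = 0.17·√2 = 0.2404
d₁ = [ln(420/440) + (0.087 + 0.17²/2)·2] / 0.2404 = [-0.0465 + 0.2029] / 0.2404 = 0.6505 ⇒ 0.65
d₂ = d₁ − σ√T = 0.6505 − 0.2404 = 0.4100 ⇒ 0.41
e^(−rT) = e^(−0.087·2) = 0.8403
N(d₁) = N(0.65) = 0.7422;  N(d₂) = N(0.41) = 0.6591
C = 420·0.7422 − 440·0.8403·0.6591 = 311.7240 − 243.6904 = 68.0336

$68.03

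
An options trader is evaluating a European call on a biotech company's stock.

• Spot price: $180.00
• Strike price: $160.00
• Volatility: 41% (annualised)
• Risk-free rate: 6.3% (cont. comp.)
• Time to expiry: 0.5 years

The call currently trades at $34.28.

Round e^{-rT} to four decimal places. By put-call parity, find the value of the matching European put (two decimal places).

$9.32

e^(−rT) = e^(−0.063·0.5) = 0.9690
Put-call parity: C − P = S − K·e^(−rT) = 180 − 160·0.9690 = 180 − 155.0400 = 24.9600
P = C − (C − P) = 34.28 − (24.9600) = 9.3200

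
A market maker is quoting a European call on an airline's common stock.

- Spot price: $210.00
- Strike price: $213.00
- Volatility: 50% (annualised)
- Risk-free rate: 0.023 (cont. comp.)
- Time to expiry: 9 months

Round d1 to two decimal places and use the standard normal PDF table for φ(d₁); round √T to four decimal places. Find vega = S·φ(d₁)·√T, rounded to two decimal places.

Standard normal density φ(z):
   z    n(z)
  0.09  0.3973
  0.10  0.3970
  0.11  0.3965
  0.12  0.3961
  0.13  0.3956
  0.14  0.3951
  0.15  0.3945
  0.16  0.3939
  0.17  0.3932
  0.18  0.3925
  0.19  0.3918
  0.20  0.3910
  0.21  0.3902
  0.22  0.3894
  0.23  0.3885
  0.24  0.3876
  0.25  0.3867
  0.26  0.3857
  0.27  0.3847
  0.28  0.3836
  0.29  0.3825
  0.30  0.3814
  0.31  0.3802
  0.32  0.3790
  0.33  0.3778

σ√T = 0.5 × 0.8660 = 0.4330
d₁ = [ln(210/213) + (0.023 + 0.5²/2)·0.75] / 0.4330 = [-0.0142 + 0.1110] / 0.4330 = 0.2236 which rounds to 0.22
√T = √0.75 = 0.8660
φ(d₁) = φ(0.22) = 0.3894
vega = S·φ(d₁)·√T = 210·0.3894·0.8660 = 70.8163

70.82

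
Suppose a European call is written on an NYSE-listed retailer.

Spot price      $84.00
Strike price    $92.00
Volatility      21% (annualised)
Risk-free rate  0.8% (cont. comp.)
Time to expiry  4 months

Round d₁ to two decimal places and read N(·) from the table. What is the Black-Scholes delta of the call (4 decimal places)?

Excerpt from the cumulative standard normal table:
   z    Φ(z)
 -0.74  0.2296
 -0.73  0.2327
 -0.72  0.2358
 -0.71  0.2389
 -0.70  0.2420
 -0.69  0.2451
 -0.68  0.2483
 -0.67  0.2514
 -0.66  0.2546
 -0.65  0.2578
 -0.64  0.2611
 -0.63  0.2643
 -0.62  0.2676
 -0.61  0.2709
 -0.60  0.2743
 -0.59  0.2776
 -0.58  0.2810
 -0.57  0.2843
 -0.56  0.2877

0.2514

σ√T = 0.21·√0.3333 = 0.1212
d₁ = [ln(84/92) + (0.008 + ½·0.21²)·0.3333] / (σ√T) = (-0.0910 + 0.0100) / 0.1212 = -0.6677 which rounds to -0.67
N(d₁) = N(-0.67) = 0.2514
Δ_call = N(d₁) = 0.2514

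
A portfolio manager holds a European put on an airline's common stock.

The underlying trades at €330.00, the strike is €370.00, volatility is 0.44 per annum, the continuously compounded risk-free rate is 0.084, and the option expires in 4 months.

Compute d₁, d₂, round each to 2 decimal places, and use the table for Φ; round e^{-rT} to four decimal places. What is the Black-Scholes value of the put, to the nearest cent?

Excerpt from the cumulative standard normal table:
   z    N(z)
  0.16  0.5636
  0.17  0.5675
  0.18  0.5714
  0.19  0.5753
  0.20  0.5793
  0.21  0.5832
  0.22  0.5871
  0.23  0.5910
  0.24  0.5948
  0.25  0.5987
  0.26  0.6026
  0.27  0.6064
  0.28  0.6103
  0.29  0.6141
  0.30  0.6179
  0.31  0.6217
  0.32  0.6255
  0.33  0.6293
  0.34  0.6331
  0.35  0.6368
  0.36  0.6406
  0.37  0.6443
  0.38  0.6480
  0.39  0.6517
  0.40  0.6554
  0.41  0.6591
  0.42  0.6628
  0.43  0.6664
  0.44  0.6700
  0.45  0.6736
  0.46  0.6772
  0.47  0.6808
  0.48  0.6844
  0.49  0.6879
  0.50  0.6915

T = 0.3333;  σ√T = 0.2540
ln(S/K) + (r + σ²/2)T = ln(330/370) + (0.084 + 0.44²/2)·0.3333 = -0.1144 + 0.0603 = -0.0541
d₁ = -0.0541 / 0.2540 = -0.2131 ⇒ -0.21
d₂ = d₁ − σ√T = -0.2131 − 0.2540 = -0.4672 ⇒ -0.47
exp(−rT) = exp(−0.084·0.3333) = 0.9724
N(−d₂) = N(0.47) = 0.6808;  N(−d₁) = N(0.21) = 0.5832
P = 370·0.9724·0.6808 − 330·0.5832 = 244.9437 − 192.4560 = 52.4877

€52.49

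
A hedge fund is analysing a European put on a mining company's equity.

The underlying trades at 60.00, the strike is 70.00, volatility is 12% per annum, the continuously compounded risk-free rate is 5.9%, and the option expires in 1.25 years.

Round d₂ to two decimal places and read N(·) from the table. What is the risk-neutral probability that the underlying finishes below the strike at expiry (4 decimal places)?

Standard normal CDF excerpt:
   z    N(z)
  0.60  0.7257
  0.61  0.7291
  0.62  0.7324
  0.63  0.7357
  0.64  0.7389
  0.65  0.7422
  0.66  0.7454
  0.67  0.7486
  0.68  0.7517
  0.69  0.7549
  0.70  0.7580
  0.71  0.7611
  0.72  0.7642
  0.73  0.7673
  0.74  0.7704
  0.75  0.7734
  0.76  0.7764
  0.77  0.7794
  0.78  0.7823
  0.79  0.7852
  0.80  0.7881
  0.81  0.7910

σ√T = 0.12 × 1.1180 = 0.1342
d₁ = [ln(60/70) + (0.059 + ½·0.12²)·1.25] / (σ√T) = (-0.1542 + 0.0827) / 0.1342 = -0.5322 ≈ -0.53
d₂ = -0.5322 − 0.1342 = -0.6664 ≈ -0.67
Risk-neutral Pr[S_T < K] = N(−d₂) = N(0.67) = 0.7486

0.7486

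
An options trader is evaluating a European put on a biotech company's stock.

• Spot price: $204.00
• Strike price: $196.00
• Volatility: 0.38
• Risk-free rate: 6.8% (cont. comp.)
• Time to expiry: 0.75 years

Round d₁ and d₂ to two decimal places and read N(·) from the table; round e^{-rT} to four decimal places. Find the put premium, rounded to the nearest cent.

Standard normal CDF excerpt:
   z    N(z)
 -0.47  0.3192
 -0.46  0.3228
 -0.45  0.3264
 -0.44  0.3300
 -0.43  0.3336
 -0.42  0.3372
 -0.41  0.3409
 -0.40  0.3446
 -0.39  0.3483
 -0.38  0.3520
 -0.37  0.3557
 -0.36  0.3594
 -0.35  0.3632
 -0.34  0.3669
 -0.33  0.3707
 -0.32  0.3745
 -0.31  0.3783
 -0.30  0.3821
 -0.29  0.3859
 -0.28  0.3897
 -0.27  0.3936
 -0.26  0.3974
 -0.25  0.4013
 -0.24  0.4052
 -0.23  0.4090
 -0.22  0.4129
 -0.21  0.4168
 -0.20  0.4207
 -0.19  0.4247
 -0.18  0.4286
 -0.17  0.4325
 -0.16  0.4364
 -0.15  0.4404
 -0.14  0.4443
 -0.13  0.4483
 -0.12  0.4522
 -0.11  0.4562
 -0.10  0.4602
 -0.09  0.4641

$17.65

T = 0.75;  σ√T = 0.3291
ln(S/K) + (r + σ²/2)T = ln(204/196) + (0.068 + 0.38²/2)·0.75 = 0.0400 + 0.1051 = 0.1452
d₁ = 0.1452 / 0.3291 = 0.4411 ≈ 0.44
d₂ = d₁ − σ√T = 0.4411 − 0.3291 = 0.1120 ≈ 0.11
exp(−rT) = exp(−0.068·0.75) = 0.9503
N(−d₂) = N(-0.11) = 0.4562;  N(−d₁) = N(-0.44) = 0.3300
P = 196·0.9503·0.4562 − 204·0.3300 = 84.9713 − 67.3200 = 17.6513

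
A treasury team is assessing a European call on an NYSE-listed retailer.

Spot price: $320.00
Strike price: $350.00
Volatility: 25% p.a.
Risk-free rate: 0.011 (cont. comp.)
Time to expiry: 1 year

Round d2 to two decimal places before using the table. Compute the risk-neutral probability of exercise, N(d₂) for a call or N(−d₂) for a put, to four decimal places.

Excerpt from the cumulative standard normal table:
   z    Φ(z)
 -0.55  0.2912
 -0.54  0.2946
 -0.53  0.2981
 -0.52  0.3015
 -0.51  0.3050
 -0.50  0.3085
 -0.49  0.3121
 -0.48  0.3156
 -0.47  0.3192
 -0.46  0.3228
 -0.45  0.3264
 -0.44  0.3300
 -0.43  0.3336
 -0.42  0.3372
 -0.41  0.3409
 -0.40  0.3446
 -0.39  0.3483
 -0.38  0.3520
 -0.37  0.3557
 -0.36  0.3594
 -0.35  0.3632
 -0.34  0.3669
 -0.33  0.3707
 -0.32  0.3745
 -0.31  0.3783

σ√T = 0.25 × 1.0000 = 0.2500
d₁ = [ln(320/350) + (0.011 + 0.25²/2)·1] / 0.2500 = [-0.0896 + 0.0422] / 0.2500 = -0.1894 ⇒ -0.19
d₂ = d₁ − σ√T = -0.1894 − 0.2500 = -0.4394 ⇒ -0.44
Pr(exercise) under Q = N(d₂) = 0.3300

0.3300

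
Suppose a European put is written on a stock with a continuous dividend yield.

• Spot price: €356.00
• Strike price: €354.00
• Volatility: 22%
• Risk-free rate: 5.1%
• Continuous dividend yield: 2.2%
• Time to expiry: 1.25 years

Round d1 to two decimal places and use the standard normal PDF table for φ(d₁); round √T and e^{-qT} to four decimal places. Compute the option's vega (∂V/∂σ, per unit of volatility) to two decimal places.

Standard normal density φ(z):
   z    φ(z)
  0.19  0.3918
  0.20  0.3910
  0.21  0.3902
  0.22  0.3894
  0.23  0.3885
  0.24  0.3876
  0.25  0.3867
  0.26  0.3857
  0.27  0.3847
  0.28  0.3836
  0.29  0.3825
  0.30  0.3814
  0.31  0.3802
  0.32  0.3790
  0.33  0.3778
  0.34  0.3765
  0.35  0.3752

σ√T = 0.22 × 1.1180 = 0.2460
d₁ = [ln(356/354) + (0.051 − 0.022 + 0.22²/2)·1.25] / 0.2460 = [0.0056 + 0.0665] / 0.2460 = 0.2933 which rounds to 0.29
√T = √1.25 = 1.1180
φ(d₁) = φ(0.29) = 0.3825
exp(−qT) = exp(−0.022·1.25) = 0.9729
vega = S·exp(−qT)·φ(d₁)·√T = 356·0.9729·0.3825·1.1180 = 148.1124

148.11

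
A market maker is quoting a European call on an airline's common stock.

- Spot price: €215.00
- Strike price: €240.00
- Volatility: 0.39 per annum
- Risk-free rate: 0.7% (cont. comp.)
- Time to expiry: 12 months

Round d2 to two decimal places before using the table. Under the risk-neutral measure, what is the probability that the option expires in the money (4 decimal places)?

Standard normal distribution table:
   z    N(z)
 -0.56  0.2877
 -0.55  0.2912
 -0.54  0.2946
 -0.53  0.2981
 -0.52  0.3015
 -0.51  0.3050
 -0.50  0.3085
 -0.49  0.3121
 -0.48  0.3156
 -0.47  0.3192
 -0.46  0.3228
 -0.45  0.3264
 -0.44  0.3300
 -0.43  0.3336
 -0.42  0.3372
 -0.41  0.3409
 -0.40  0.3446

σ√T = 0.39 × 1.0000 = 0.3900
d₁ = [ln(215/240) + (0.007 + ½·0.39²)·1] / (σ√T) = (-0.1100 + 0.0831) / 0.3900 = -0.0691 → -0.07
d₂ = -0.0691 − 0.3900 = -0.4591 → -0.46
Risk-neutral Pr[S_T > K] = N(d₂) = N(-0.46) = 0.3228

0.3228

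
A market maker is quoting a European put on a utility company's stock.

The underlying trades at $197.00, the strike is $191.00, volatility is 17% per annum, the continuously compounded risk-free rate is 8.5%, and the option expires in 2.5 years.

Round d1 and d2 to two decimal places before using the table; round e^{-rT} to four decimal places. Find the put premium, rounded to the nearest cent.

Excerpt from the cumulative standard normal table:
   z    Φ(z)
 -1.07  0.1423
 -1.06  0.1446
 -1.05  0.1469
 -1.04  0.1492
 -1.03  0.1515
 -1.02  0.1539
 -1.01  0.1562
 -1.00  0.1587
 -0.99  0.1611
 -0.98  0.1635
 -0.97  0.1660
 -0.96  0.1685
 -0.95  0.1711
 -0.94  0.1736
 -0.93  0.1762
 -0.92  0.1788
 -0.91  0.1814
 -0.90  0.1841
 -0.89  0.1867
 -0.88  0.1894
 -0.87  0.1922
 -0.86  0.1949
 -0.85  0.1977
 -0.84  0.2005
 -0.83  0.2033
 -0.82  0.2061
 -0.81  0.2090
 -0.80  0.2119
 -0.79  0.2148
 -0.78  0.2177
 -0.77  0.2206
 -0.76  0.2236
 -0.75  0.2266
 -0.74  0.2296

$4.68

σ√T = 0.17·√2.5 = 0.2688
d₁ = [ln(197/191) + (0.085 + 0.17²/2)·2.5] / 0.2688 = [0.0309 + 0.2486] / 0.2688 = 1.0400 → 1.04
d₂ = d₁ − σ√T = 1.0400 − 0.2688 = 0.7712 → 0.77
exp(−rT) = exp(−0.085·2.5) = 0.8086
P = 191·0.8086·N(-0.77) − 197·N(-1.04) = 191·0.8086·0.2206 − 197·0.1492 = 34.0700 − 29.3924 = 4.6776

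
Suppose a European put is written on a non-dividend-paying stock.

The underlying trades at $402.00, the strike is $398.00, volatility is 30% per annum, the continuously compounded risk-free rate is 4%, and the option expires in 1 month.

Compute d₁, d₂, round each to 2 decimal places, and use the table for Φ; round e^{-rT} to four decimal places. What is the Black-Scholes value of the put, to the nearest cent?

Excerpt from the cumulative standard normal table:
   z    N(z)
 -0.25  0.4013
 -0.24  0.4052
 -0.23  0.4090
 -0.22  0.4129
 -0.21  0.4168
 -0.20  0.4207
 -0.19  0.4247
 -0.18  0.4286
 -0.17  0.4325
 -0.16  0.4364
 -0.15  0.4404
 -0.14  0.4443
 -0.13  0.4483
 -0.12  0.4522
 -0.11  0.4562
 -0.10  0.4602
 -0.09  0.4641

$11.85

T = 0.08333;  σ√T = 0.0866
d₁ = [ln(402/398) + (0.04 + 0.3²/2)·0.08333] / 0.0866 = [0.0100 + 0.0071] / 0.0866 = 0.1973 ≈ 0.20
d₂ = d₁ − σ√T = 0.1973 − 0.0866 = 0.1107 ≈ 0.11
exp(−rT) = exp(−0.04·0.08333) = 0.9967
N(−d₂) = N(-0.11) = 0.4562;  N(−d₁) = N(-0.20) = 0.4207
P = 398·0.9967·0.4562 − 402·0.4207 = 180.9684 − 169.1214 = 11.8470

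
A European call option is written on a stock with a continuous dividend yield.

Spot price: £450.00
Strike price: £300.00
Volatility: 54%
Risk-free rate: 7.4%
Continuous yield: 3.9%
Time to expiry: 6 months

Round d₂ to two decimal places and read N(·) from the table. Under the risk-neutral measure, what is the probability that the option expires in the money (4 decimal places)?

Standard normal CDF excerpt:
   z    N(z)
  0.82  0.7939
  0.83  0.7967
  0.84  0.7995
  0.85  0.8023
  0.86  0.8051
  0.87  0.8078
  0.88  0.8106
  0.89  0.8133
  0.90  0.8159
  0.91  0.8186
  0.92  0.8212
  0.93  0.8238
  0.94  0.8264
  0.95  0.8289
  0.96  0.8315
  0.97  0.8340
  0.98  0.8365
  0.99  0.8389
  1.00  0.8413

T = 0.5;  σ√T = 0.3818
ln(S/K) + (r − q + σ²/2)T = ln(450/300) + (0.074 − 0.039 + 0.54²/2)·0.5 = 0.4055 + 0.0904 = 0.4959
d₁ = 0.4959 / 0.3818 = 1.2986 which rounds to 1.30
d₂ = d₁ − σ√T = 1.2986 − 0.3818 = 0.9168 which rounds to 0.92
Risk-neutral Pr[S_T > K] = N(d₂) = N(0.92) = 0.8212

0.8212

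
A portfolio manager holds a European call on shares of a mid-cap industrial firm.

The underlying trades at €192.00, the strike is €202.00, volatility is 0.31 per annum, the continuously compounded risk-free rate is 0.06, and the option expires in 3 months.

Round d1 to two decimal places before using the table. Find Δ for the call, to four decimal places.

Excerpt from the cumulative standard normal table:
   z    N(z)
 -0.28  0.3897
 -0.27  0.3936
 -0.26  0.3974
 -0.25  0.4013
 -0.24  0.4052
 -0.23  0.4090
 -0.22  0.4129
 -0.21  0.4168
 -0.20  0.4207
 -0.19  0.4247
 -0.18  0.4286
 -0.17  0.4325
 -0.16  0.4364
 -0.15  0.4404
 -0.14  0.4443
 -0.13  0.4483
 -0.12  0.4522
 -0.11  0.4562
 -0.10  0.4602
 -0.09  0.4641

0.4404

T = 0.25;  σ√T = 0.1550
d₁ = [ln(192/202) + (0.06 + 0.31²/2)·0.25] / 0.1550 = [-0.0508 + 0.0270] / 0.1550 = -0.1533 ⇒ -0.15
N(d₁) = N(-0.15) = 0.4404
Δ_call = N(d₁) = 0.4404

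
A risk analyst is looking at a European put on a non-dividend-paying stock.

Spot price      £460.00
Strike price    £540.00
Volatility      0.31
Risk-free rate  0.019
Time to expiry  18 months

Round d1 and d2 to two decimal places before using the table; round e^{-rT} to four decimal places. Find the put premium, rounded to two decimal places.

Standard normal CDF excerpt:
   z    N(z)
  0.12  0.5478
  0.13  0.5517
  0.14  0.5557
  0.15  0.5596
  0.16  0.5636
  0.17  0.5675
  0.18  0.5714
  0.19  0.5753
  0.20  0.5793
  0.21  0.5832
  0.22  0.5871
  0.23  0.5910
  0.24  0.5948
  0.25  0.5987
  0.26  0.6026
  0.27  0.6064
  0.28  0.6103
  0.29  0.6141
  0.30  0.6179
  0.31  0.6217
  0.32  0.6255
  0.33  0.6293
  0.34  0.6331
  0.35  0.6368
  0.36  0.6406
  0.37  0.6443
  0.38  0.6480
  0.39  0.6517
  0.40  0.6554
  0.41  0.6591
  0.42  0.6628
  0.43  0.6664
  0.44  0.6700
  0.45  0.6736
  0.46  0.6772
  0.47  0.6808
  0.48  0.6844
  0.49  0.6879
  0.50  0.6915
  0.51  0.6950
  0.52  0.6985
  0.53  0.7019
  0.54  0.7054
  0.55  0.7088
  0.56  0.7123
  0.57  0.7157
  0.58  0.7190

σ√T = 0.31·√1.5 = 0.3797
d₁ = [ln(460/540) + (0.019 + 0.31²/2)·1.5] / 0.3797 = [-0.1603 + 0.1006] / 0.3797 = -0.1574 ⇒ -0.16
d₂ = d₁ − σ√T = -0.1574 − 0.3797 = -0.5371 ⇒ -0.54
exp(−rT) = exp(−0.019·1.5) = 0.9719
N(−d₂) = N(0.54) = 0.7054;  N(−d₁) = N(0.16) = 0.5636
P = 540·0.9719·0.7054 − 460·0.5636 = 370.2123 − 259.2560 = 110.9563

£110.96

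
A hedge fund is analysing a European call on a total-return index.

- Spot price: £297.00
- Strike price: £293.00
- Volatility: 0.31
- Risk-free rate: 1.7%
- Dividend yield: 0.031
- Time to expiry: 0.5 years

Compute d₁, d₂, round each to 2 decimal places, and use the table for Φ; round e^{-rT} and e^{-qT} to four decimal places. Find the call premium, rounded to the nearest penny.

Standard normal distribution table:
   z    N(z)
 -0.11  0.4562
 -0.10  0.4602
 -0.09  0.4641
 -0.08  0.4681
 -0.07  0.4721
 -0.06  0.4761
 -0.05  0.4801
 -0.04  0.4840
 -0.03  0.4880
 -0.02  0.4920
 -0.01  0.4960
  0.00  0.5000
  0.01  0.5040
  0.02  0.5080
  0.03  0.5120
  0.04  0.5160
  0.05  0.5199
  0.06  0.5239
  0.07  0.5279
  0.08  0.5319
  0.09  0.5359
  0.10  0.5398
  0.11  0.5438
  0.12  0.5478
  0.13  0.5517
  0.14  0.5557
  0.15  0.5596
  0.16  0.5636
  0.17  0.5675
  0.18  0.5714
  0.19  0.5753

£26.51

σ√T = 0.31 × 0.7071 = 0.2192
d₁ = [ln(297/293) + (0.017 − 0.031 + ½·0.31²)·0.5] / (σ√T) = (0.0136 + 0.0170) / 0.2192 = 0.1395 ⇒ 0.14
d₂ = 0.1395 − 0.2192 = -0.0797 ⇒ -0.08
e^(−qT) = e^(−0.031·0.5) = 0.9846;  e^(−rT) = e^(−0.017·0.5) = 0.9915
N(d₁) = N(0.14) = 0.5557;  N(d₂) = N(-0.08) = 0.4681
C = 297·0.9846·0.5557 − 293·0.9915·0.4681 = 162.5012 − 135.9875 = 26.5137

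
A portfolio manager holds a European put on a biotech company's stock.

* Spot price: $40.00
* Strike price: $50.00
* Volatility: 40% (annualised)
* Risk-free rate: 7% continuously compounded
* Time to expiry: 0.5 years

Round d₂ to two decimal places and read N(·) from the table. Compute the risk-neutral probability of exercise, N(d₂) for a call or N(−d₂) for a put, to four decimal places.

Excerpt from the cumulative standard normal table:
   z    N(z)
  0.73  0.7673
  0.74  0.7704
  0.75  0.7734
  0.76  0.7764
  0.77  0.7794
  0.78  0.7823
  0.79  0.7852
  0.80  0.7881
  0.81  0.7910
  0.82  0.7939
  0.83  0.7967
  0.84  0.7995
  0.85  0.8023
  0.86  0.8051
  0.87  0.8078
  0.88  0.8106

0.7910

T = 0.5;  σ√T = 0.2828
d₁ = [ln(40/50) + (0.07 + 0.4²/2)·0.5] / 0.2828 = [-0.2231 + 0.0750] / 0.2828 = -0.5238 → -0.52
d₂ = d₁ − σ√T = -0.5238 − 0.2828 = -0.8066 → -0.81
Pr(exercise) under Q = N(−d₂) = N(0.81) = 0.7910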